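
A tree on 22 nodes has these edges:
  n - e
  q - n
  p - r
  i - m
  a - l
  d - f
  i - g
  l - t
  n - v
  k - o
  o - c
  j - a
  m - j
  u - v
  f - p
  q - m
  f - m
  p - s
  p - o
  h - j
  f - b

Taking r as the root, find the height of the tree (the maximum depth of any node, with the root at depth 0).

u sits deepest: r-p-f-m-q-n-v-u — 7 edges from the root.

7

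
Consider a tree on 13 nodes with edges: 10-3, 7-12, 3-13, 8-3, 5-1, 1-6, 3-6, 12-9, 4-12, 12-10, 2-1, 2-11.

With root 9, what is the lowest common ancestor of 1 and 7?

Path 1→root: 1 6 3 10 12 9; path 7→root: 7 12 9.
First common node: 12.

12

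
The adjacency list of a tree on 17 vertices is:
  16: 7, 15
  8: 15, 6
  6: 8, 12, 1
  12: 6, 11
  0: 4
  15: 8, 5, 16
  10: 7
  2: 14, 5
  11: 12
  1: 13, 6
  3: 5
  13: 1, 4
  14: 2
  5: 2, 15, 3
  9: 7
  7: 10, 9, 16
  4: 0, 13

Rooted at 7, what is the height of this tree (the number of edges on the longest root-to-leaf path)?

8

0 sits deepest: 7 → 16 → 15 → 8 → 6 → 1 → 13 → 4 → 0 — 8 edges from the root.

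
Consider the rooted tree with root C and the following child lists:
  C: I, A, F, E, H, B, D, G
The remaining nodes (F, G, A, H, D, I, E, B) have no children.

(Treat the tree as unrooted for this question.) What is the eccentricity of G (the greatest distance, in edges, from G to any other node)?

2

The node farthest from G is H (E, A, D, F, B, I also at distance 2), via G–C–H — 2 edges.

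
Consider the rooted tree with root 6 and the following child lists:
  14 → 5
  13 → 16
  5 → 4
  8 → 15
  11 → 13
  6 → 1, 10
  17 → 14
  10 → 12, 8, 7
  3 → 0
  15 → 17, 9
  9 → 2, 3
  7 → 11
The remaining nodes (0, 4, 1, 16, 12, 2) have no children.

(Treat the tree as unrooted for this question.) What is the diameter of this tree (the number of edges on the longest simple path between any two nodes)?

10

Starting from 16, a farthest node is 4 at distance 10.
One longest path: 16 - 13 - 11 - 7 - 10 - 8 - 15 - 17 - 14 - 5 - 4.
So the diameter is 10.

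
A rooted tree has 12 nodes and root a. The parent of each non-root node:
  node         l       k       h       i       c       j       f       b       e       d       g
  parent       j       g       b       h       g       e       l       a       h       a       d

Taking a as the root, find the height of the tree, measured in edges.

6

A deepest node is f, reached by a-b-h-e-j-l-f.
That path has 6 edges, so the height is 6.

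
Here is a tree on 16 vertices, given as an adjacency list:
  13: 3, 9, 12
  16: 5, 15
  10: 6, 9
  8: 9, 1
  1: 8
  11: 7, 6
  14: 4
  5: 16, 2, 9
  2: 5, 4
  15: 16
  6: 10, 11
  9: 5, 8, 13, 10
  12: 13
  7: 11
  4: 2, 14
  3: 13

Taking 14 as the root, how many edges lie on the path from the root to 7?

14 → 4 → 2 → 5 → 9 → 10 → 6 → 11 → 7 — 8 edges.

8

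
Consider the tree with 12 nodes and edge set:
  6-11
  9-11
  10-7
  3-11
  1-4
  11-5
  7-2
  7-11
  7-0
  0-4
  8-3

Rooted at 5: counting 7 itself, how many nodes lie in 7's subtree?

6

Descendants of 7 (including itself): 7, 2, 10, 0, 4, 1. That's 6.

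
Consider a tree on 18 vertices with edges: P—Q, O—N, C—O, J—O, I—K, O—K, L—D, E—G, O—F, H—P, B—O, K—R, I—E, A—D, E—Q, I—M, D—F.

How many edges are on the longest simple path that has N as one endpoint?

A farthest node from N is H.
The path N–O–K–I–E–Q–P–H has 7 edges.

7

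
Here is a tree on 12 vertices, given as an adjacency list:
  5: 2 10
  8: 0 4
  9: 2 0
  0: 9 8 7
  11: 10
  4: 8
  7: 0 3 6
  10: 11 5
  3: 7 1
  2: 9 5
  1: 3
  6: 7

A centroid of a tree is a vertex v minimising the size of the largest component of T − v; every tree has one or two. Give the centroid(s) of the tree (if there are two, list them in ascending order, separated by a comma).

0

Removing 0 splits the tree into components of sizes 5, 4, 2; the largest is 5 ≤ ⌊12/2⌋ = 6.
Every other node leaves some component of size > 6, so the centroid is unique.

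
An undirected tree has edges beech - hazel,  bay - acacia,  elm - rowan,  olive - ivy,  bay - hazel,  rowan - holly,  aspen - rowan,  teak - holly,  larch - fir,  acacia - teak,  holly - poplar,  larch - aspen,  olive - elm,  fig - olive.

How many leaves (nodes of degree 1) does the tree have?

Degree-1 nodes: beech, fig, fir, ivy, poplar — 5 of them.

5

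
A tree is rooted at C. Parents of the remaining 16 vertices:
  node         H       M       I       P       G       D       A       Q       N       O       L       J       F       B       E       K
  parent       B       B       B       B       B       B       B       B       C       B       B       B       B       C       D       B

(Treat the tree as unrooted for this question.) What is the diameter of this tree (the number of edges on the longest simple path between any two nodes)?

Starting from N, a farthest node is E at distance 4.
One longest path: N – C – B – D – E.
So the diameter is 4.

4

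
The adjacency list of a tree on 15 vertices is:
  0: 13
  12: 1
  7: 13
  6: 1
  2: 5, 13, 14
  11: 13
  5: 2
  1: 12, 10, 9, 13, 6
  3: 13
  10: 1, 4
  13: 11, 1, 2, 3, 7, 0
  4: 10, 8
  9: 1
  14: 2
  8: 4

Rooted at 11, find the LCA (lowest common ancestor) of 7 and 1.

7's ancestor chain is 7, 13, 11 and 1's is 1, 13, 11; they first meet at 13.

13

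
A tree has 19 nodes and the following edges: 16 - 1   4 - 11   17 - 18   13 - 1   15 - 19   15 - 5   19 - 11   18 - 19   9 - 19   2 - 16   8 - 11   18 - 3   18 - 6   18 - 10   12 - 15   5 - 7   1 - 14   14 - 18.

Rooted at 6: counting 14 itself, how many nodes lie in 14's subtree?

5

Descendants of 14 (including itself): 14, 1, 13, 16, 2. That's 5.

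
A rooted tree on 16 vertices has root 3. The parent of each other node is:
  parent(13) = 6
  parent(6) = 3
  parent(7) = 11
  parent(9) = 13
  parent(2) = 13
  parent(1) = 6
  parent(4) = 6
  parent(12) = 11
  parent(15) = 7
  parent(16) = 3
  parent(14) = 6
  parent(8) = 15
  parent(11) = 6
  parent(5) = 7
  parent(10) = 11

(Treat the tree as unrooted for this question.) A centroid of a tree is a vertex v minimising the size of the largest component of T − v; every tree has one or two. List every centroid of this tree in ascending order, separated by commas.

6

If 6 is removed the pieces have sizes 7, 3, 2, 1, 1, 1, all ≤ ⌊16/2⌋ = 8.
No neighbour of 6 does as well, so 6 is the unique centroid.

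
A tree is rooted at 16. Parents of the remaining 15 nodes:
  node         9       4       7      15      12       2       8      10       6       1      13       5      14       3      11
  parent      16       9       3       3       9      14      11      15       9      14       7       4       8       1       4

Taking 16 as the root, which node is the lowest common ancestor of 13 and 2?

Path 13→root: 13 7 3 1 14 8 11 4 9 16; path 2→root: 2 14 8 11 4 9 16.
First common node: 14.

14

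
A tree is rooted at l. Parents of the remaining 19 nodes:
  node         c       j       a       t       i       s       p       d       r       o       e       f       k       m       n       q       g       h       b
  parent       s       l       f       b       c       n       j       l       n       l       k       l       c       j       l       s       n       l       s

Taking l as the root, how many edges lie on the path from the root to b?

Path from l to b: l – n – s – b, which has 3 edges.

3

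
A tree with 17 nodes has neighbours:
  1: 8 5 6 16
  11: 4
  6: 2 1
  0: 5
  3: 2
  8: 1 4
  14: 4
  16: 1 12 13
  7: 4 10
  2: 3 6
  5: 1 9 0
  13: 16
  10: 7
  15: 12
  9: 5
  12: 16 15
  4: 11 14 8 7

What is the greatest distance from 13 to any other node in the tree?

6

The node farthest from 13 is 10, via 13–16–1–8–4–7–10 — 6 edges.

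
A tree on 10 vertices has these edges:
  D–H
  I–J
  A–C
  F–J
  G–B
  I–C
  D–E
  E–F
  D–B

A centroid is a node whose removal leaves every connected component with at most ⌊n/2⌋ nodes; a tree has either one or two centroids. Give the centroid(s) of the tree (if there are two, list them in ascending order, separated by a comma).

E, F

If F is removed the pieces have sizes 5, 4, all ≤ ⌊10/2⌋ = 5.
E is adjacent to F and is also a centroid (the largest component after removing it is likewise 5).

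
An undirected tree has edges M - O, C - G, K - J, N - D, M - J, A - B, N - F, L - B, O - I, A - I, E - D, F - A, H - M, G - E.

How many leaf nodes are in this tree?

Degree-1 nodes: C, H, K, L — 4 of them.

4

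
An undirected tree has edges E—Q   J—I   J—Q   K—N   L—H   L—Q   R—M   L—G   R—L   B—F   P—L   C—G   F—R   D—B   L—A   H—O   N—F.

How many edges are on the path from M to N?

3

The path is M - R - F - N, which has 3 edges.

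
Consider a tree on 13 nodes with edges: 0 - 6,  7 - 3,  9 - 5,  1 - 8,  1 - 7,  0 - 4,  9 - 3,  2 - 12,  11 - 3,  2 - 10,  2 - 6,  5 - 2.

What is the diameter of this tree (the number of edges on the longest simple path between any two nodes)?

BFS from 8 reaches 4 last, at distance 9; BFS from 4 confirms no node is farther.
Path: 8–1–7–3–9–5–2–6–0–4.

9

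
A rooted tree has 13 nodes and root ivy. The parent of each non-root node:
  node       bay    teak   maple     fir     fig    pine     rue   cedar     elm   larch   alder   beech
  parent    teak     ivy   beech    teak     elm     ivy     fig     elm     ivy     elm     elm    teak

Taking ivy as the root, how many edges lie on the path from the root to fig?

Climbing from fig to the root: fig–elm–ivy. That's 2 steps.

2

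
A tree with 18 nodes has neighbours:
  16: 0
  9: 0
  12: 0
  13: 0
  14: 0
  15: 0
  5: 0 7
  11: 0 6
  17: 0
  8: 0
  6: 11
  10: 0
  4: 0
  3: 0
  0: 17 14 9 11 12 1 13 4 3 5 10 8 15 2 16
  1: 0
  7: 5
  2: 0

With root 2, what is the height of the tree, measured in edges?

3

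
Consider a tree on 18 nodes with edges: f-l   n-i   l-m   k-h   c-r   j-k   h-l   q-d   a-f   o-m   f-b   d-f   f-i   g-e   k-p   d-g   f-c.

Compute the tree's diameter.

7

Starting from e, a farthest node is j at distance 7.
One longest path: e-g-d-f-l-h-k-j.
So the diameter is 7.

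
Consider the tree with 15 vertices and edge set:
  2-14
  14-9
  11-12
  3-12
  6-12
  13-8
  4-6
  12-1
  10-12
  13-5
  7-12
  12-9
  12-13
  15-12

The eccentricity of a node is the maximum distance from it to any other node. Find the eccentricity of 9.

A farthest node from 9 is 5 (8, 4 also at distance 3).
The path 9 – 12 – 13 – 5 has 3 edges.

3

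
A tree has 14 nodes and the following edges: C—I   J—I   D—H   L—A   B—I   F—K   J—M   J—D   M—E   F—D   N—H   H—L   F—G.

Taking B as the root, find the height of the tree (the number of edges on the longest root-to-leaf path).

6

A deepest node is A, reached by B → I → J → D → H → L → A.
That path has 6 edges, so the height is 6.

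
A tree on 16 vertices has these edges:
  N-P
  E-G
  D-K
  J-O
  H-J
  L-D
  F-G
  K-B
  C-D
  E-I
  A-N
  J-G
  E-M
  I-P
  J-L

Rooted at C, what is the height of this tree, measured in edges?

9

The longest root-to-leaf path is C–D–L–J–G–E–I–P–N–A (9 edges).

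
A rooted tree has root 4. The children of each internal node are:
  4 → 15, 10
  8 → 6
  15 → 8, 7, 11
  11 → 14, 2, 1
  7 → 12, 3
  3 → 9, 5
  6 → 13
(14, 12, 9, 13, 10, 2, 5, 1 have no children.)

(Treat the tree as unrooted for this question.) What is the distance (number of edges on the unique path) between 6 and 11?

The path is 6 – 8 – 15 – 11, which has 3 edges.

3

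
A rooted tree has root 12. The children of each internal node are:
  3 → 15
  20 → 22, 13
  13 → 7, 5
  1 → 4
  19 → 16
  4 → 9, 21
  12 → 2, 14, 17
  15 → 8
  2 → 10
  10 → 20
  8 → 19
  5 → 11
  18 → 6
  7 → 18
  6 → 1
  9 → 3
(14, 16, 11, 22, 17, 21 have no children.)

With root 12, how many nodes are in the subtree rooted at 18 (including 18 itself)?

Descendants of 18 (including itself): 18, 6, 1, 4, 9, 21, 3, 15, 8, 19, 16. That's 11.

11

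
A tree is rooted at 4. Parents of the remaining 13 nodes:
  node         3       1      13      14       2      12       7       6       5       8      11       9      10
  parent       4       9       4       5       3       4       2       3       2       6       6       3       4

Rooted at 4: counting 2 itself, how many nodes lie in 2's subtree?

2's subtree: {2, 5, 7, 14}, size 4.

4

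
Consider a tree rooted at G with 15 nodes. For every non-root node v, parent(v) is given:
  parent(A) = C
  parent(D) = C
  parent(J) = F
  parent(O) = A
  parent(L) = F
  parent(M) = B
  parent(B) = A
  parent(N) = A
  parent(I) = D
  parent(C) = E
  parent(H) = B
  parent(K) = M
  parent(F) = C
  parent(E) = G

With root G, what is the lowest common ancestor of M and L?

C

M's ancestor chain is M, B, A, C, E, G and L's is L, F, C, E, G; they first meet at C.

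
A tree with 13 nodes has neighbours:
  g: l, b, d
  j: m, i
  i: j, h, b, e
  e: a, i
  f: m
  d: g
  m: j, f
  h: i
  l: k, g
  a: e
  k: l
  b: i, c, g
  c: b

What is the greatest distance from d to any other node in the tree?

6

Distances from d peak at 6, attained at f.
d–g–b–i–j–m–f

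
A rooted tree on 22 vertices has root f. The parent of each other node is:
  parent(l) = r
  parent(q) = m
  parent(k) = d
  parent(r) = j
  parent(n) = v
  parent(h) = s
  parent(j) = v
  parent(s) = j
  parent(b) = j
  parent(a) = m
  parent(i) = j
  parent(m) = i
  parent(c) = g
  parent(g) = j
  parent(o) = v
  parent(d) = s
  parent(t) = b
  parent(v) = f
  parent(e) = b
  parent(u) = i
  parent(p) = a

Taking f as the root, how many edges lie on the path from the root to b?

3

Climbing from b to the root: b–j–v–f. That's 3 steps.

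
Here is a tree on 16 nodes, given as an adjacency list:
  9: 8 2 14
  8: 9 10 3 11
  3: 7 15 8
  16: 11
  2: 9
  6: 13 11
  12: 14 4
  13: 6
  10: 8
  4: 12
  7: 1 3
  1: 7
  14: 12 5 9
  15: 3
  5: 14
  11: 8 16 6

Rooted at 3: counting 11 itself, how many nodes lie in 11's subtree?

Descendants of 11 (including itself): 11, 16, 6, 13. That's 4.

4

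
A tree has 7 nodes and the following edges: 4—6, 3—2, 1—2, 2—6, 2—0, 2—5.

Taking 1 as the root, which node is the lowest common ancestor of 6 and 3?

Path 6→root: 6 2 1; path 3→root: 3 2 1.
First common node: 2.

2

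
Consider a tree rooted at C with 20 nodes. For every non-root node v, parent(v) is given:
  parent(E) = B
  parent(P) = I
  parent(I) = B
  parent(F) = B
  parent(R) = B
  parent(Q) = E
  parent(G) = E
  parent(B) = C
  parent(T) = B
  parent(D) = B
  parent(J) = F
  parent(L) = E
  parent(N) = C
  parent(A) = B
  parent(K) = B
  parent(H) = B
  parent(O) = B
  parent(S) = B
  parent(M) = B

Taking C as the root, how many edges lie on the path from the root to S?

2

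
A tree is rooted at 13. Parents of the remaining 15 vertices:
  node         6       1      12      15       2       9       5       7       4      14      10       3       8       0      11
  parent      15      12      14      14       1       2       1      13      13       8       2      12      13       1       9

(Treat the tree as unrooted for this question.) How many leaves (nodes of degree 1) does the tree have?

8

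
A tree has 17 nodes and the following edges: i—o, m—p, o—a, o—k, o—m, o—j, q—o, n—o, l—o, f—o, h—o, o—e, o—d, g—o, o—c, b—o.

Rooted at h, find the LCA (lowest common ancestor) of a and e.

a's ancestor chain is a, o, h and e's is e, o, h; they first meet at o.

o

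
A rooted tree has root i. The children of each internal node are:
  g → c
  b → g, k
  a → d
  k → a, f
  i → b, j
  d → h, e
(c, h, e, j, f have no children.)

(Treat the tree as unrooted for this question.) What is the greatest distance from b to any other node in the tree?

4

Distances from b peak at 4, attained at e (h also at distance 4).
b – k – a – d – e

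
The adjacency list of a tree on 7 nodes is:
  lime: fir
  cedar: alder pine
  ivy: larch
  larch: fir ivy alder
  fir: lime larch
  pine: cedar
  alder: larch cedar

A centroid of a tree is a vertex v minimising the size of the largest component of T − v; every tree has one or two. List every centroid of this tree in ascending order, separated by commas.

larch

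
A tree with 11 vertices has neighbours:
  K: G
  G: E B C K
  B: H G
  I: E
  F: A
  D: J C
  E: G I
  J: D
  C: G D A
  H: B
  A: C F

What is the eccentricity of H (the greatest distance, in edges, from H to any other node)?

5

The node farthest from H is F (J also at distance 5), via H-B-G-C-A-F — 5 edges.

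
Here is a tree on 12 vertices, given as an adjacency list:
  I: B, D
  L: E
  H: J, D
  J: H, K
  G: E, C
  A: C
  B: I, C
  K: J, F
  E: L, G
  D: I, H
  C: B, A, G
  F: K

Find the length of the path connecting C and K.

C – B – I – D – H – J – K: 6 edges.

6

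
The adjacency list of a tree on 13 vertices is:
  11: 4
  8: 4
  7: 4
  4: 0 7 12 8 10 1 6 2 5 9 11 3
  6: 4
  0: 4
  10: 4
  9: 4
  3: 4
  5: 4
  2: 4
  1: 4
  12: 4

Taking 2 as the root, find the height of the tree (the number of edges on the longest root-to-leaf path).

2

The longest root-to-leaf path is 2-4-8 (2 edges).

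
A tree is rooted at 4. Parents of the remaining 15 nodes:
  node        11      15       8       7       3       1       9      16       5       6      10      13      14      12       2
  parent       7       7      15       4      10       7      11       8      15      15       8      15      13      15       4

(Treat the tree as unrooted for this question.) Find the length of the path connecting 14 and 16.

4

Walking from 14: 14 – 13 – 15 – 8 – 16. Length 4.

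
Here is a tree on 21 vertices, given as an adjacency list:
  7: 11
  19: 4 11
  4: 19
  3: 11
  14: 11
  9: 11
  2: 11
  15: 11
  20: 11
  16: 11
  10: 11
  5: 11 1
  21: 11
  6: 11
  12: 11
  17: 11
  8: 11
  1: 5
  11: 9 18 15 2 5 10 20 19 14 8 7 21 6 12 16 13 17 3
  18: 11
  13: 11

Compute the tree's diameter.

A longest path is 1-5-11-19-4, with 4 edges.

4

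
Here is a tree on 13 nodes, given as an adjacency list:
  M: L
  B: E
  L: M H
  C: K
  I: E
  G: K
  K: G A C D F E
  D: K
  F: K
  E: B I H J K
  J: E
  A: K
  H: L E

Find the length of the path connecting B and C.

3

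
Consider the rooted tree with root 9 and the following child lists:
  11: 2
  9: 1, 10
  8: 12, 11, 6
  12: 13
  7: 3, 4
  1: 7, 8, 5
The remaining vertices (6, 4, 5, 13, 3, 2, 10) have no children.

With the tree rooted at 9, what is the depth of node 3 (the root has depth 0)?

Climbing from 3 to the root: 3 → 7 → 1 → 9. That's 3 steps.

3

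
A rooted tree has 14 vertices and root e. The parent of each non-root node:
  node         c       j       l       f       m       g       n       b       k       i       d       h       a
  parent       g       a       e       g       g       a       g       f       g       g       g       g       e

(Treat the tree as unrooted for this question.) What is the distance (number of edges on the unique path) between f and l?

Walking from f: f–g–a–e–l. Length 4.

4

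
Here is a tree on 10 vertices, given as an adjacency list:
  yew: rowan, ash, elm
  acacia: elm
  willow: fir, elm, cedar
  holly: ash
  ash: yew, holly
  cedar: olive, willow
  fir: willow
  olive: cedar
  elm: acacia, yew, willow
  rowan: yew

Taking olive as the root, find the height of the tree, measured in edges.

A deepest node is holly, reached by olive-cedar-willow-elm-yew-ash-holly.
That path has 6 edges, so the height is 6.

6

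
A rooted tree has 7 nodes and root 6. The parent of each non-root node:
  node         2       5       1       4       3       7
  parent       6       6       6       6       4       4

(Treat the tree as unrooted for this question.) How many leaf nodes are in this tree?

Degree-1 nodes: 1, 2, 3, 5, 7 — 5 of them.

5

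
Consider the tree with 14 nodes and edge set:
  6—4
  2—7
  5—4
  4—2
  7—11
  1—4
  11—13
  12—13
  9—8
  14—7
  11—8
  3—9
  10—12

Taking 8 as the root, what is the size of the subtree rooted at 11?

The subtree rooted at 11 contains: 11, 7, 13, 2, 14, 12, 4, 10, 1, 6, 5 — 11 nodes.

11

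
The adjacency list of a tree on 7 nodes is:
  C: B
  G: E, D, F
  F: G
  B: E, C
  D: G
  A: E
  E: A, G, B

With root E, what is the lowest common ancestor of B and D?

E

B's ancestor chain is B, E and D's is D, G, E; they first meet at E.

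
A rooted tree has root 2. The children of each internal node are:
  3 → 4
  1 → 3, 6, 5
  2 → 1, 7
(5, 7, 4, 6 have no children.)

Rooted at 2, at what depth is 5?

Path from 2 to 5: 2 – 1 – 5, which has 2 edges.

2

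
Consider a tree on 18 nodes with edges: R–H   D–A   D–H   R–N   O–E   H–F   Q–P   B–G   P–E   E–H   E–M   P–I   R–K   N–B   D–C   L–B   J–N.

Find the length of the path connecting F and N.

F–H–R–N: 3 edges.

3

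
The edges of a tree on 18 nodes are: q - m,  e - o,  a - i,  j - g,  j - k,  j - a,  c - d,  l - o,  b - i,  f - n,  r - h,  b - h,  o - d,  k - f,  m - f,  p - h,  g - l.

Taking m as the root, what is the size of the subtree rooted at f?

16

The subtree rooted at f contains: f, k, n, j, g, a, l, i, o, b, d, e, h, c, r, p — 16 nodes.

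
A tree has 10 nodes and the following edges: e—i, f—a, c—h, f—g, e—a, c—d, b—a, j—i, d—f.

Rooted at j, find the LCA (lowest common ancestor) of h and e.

Path h→root: h c d f a e i j; path e→root: e i j.
First common node: e.

e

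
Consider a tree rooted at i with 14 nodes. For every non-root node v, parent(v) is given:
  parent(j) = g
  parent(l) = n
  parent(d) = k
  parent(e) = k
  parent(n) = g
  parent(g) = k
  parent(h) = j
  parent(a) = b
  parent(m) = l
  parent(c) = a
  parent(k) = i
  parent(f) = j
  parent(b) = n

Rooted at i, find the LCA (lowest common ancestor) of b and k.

Path b→root: b n g k i; path k→root: k i.
First common node: k.

k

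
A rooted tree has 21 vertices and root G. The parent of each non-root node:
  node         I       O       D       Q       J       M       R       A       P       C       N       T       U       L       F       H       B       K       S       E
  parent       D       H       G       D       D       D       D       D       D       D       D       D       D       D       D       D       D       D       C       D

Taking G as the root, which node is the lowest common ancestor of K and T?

D

Ancestors of K (toward the root): K, D, G.
Ancestors of T: T, D, G.
The deepest node appearing in both lists is D.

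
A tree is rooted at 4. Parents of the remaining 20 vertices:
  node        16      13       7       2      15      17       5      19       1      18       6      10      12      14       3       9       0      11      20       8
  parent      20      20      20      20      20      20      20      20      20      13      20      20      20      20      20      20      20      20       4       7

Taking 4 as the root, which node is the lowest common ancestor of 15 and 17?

20

15's ancestor chain is 15, 20, 4 and 17's is 17, 20, 4; they first meet at 20.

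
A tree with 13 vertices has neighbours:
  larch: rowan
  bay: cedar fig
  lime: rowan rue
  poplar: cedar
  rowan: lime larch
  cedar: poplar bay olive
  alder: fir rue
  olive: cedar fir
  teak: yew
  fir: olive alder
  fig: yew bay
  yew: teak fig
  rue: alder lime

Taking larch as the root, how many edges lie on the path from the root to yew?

Climbing from yew to the root: yew – fig – bay – cedar – olive – fir – alder – rue – lime – rowan – larch. That's 10 steps.

10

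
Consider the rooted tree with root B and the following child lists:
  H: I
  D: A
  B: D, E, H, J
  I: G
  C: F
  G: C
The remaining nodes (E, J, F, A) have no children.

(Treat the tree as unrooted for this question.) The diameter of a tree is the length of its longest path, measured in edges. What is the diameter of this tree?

7

A longest path is F - C - G - I - H - B - D - A, with 7 edges.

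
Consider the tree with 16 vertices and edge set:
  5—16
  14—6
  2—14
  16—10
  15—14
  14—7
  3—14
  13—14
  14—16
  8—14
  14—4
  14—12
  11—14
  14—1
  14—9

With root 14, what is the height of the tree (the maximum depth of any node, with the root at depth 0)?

2

The longest root-to-leaf path is 14–16–10 (2 edges).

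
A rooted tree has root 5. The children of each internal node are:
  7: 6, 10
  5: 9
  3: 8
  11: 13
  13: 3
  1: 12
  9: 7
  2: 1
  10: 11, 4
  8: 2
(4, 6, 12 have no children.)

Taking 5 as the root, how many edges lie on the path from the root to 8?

7

Path from 5 to 8: 5 – 9 – 7 – 10 – 11 – 13 – 3 – 8, which has 7 edges.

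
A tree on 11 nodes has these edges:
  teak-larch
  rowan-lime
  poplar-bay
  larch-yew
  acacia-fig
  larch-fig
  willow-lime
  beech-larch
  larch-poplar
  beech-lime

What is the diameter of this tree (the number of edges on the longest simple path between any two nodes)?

A longest path is bay – poplar – larch – beech – lime – willow, with 5 edges.

5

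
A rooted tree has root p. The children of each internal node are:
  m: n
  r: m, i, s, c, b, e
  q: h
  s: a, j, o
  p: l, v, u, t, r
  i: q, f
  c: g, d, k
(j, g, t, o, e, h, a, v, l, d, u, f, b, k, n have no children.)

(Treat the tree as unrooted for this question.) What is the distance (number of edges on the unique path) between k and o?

k – c – r – s – o: 4 edges.

4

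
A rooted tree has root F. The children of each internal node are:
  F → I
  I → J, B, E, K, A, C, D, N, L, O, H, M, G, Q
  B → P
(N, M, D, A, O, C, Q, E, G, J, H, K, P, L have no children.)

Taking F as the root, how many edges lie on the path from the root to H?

Climbing from H to the root: H–I–F. That's 2 steps.

2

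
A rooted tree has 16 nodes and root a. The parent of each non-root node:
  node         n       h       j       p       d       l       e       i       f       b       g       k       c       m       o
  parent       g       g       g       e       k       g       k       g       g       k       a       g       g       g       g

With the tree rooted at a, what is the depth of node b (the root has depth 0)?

a – g – k – b — 3 edges.

3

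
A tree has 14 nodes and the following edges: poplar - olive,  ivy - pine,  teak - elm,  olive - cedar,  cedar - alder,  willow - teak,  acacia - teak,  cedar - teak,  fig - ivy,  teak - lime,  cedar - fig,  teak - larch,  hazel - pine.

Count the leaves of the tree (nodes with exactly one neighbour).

Exactly 8 nodes have a single neighbour: acacia, alder, elm, hazel, larch, lime, poplar, willow.

8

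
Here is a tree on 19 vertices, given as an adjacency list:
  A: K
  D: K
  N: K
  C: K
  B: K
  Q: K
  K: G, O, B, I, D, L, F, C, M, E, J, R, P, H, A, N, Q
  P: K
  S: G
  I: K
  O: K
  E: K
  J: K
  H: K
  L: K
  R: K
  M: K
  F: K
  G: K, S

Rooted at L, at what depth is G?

2

L – K – G — 2 edges.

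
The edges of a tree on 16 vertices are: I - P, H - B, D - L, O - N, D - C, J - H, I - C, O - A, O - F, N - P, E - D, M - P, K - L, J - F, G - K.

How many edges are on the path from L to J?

8

Walking from L: L – D – C – I – P – N – O – F – J. Length 8.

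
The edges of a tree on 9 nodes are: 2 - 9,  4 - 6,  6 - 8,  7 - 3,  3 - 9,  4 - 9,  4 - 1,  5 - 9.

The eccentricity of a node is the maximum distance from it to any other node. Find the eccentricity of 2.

4

The node farthest from 2 is 8, via 2-9-4-6-8 — 4 edges.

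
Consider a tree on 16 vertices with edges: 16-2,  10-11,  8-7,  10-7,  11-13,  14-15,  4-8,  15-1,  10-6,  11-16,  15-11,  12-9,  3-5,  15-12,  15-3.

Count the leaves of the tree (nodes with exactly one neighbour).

8

Degree-1 nodes: 1, 2, 4, 5, 6, 9, 13, 14 — 8 of them.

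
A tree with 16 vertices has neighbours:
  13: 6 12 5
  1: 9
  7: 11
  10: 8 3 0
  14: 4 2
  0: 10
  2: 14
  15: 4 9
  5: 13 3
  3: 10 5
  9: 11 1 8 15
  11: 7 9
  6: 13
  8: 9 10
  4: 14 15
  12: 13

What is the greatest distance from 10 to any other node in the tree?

6

The node farthest from 10 is 2, via 10–8–9–15–4–14–2 — 6 edges.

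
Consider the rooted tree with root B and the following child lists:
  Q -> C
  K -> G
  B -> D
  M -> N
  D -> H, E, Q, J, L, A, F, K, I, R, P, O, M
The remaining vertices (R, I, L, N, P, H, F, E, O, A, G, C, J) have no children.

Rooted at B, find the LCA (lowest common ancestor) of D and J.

D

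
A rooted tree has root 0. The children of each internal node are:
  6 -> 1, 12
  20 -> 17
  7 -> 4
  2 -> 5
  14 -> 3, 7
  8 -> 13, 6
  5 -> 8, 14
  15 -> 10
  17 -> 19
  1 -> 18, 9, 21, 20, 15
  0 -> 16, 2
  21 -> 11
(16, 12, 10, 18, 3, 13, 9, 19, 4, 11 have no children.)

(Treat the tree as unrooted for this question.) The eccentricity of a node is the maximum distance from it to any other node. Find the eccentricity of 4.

9

A farthest node from 4 is 19.
The path 4 – 7 – 14 – 5 – 8 – 6 – 1 – 20 – 17 – 19 has 9 edges.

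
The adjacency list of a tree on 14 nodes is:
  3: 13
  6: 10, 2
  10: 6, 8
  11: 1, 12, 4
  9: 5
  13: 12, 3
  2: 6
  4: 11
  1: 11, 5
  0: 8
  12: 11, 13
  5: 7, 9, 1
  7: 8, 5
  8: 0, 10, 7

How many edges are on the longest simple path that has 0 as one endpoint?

The node farthest from 0 is 3, via 0-8-7-5-1-11-12-13-3 — 8 edges.

8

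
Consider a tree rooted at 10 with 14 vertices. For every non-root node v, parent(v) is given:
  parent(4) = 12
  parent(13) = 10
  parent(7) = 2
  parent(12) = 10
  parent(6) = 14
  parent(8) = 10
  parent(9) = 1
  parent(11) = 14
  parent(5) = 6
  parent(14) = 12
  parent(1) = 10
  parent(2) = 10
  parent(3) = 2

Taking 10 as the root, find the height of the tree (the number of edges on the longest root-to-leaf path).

5 sits deepest: 10 → 12 → 14 → 6 → 5 — 4 edges from the root.

4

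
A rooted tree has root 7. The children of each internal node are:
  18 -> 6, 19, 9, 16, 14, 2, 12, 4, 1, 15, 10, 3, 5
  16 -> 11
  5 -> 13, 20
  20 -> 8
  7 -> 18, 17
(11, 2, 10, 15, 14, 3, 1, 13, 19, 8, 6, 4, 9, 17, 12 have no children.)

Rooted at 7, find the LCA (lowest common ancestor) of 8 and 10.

Ancestors of 8 (toward the root): 8, 20, 5, 18, 7.
Ancestors of 10: 10, 18, 7.
The deepest node appearing in both lists is 18.

18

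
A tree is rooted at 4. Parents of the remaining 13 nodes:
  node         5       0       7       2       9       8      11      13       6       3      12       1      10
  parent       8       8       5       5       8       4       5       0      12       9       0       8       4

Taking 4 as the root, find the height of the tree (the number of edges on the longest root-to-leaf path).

6 sits deepest: 4 → 8 → 0 → 12 → 6 — 4 edges from the root.

4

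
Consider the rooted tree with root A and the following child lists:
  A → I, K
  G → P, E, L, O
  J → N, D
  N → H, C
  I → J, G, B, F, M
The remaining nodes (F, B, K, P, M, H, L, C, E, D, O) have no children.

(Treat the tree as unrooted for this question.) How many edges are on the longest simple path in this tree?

5

Starting from C, a farthest node is K at distance 5.
One longest path: C - N - J - I - A - K.
So the diameter is 5.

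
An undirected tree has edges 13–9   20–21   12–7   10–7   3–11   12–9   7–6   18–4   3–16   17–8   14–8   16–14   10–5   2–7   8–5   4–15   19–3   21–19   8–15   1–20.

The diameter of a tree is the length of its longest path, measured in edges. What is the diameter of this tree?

BFS from 1 reaches 13 last, at distance 13; BFS from 13 confirms no node is farther.
Path: 1–20–21–19–3–16–14–8–5–10–7–12–9–13.

13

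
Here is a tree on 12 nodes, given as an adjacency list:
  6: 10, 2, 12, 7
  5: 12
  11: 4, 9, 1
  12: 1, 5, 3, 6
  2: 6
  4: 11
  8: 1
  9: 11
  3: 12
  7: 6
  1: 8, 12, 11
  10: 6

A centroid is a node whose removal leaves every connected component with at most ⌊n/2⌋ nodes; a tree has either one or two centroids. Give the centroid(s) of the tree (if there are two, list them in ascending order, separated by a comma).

12

Delete 12: the remaining components have sizes 5, 4, 1, 1. Max 5 ≤ 6, so 12 is a centroid.
No neighbour of 12 does as well, so 12 is the unique centroid.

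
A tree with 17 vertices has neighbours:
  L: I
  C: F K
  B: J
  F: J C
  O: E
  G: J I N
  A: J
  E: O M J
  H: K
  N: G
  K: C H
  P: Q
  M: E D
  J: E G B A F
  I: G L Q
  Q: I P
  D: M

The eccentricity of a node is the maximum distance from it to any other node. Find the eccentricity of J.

Distances from J peak at 4, attained at P (H also at distance 4).
J – G – I – Q – P

4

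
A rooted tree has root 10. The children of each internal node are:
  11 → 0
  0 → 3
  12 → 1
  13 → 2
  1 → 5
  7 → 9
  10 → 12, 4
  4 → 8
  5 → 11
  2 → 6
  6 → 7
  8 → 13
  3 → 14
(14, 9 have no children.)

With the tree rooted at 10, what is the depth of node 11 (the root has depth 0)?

4

10 – 12 – 1 – 5 – 11 — 4 edges.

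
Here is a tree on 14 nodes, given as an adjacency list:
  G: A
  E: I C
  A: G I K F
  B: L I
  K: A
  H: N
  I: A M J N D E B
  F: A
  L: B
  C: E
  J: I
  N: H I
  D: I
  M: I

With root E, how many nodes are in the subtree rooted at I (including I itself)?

I's subtree: {I, A, N, J, M, B, D, G, F, K, H, L}, size 12.

12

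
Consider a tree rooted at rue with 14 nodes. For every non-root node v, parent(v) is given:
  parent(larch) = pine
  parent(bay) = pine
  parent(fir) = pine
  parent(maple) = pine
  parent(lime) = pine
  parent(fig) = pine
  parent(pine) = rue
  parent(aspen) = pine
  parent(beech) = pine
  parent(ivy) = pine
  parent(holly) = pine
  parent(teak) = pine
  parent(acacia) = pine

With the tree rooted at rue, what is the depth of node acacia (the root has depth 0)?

2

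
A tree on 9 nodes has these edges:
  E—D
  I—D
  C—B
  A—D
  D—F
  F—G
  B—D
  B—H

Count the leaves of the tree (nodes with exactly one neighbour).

6

Exactly 6 nodes have a single neighbour: A, C, E, G, H, I.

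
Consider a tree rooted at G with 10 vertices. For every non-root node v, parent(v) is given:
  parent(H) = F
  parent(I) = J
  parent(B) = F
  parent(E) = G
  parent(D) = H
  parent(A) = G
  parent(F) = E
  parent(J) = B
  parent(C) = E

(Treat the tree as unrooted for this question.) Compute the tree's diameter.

Starting from I, a farthest node is A at distance 6.
One longest path: I - J - B - F - E - G - A.
So the diameter is 6.

6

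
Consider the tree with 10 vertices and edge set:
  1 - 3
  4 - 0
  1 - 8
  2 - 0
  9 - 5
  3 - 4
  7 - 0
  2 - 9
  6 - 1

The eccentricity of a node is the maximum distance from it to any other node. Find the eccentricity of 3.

5

The node farthest from 3 is 5, via 3-4-0-2-9-5 — 5 edges.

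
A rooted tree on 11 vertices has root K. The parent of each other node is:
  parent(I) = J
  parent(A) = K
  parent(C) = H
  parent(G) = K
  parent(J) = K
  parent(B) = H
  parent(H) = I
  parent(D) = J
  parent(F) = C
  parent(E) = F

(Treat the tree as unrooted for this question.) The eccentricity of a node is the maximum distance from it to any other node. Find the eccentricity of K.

The node farthest from K is E, via K-J-I-H-C-F-E — 6 edges.

6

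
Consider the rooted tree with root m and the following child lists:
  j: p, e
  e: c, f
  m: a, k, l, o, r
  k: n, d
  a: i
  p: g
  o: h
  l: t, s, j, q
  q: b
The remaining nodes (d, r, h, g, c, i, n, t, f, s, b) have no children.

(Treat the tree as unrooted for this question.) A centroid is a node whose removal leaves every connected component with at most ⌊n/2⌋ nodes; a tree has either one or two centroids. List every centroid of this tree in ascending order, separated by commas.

l

If l is removed the pieces have sizes 9, 6, 2, 1, 1, all ≤ ⌊20/2⌋ = 10.
Every other node leaves some component of size > 10, so the centroid is unique.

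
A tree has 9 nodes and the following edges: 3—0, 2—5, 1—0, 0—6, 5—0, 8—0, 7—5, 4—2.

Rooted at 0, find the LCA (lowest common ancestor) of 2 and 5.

5

Ancestors of 2 (toward the root): 2, 5, 0.
Ancestors of 5: 5, 0.
The deepest node appearing in both lists is 5.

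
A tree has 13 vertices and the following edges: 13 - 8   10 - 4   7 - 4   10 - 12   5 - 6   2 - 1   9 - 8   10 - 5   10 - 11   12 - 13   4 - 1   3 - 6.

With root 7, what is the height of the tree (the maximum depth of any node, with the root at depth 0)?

6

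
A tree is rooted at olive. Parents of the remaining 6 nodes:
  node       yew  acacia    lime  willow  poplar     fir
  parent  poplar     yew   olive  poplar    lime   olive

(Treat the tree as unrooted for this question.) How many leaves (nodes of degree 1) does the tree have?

3

Degree-1 nodes: acacia, fir, willow — 3 of them.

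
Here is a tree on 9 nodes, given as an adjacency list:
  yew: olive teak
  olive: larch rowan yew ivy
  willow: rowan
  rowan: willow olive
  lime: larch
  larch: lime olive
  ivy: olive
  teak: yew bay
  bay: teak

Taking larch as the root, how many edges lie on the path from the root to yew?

2

larch → olive → yew — 2 edges.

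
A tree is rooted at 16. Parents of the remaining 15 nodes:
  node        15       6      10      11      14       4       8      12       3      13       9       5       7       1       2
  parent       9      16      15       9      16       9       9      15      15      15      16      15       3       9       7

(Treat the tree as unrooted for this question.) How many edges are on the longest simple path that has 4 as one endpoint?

A farthest node from 4 is 2.
The path 4 – 9 – 15 – 3 – 7 – 2 has 5 edges.

5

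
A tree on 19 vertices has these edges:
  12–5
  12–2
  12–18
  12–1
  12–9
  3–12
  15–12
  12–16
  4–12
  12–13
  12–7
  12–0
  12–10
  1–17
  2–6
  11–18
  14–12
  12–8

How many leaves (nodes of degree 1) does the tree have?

15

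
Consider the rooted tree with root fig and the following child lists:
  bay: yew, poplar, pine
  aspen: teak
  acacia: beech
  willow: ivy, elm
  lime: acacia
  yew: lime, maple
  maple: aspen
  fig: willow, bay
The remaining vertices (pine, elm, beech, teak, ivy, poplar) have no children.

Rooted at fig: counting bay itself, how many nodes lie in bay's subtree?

10

The subtree rooted at bay contains: bay, yew, poplar, pine, lime, maple, acacia, aspen, beech, teak — 10 nodes.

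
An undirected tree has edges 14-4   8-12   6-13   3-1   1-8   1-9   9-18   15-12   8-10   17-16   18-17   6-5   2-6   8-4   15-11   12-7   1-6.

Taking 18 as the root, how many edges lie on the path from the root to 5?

4

18 → 9 → 1 → 6 → 5 — 4 edges.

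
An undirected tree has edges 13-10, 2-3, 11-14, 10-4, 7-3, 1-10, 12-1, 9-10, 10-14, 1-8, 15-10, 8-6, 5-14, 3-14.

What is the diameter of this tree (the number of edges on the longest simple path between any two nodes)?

6

BFS from 7 reaches 6 last, at distance 6; BFS from 6 confirms no node is farther.
Path: 7–3–14–10–1–8–6.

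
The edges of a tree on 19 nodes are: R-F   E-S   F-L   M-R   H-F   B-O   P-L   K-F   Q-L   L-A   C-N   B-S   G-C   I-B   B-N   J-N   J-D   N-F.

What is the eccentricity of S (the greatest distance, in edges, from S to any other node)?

5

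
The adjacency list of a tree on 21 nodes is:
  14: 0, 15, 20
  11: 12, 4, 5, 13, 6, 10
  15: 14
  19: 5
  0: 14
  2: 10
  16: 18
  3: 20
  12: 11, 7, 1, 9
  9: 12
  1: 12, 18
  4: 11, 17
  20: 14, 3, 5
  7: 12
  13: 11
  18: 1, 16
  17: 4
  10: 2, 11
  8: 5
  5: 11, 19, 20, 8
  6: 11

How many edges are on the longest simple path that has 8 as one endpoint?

Distances from 8 peak at 6, attained at 16.
8 – 5 – 11 – 12 – 1 – 18 – 16

6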